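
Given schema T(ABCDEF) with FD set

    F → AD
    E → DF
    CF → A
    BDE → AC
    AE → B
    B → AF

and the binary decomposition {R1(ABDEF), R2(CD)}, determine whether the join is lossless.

Common attributes: R1 ∩ R2 = {D}.
No dependency enlarges {D}, so (D)⁺ = {D}.
The closure contains neither all of R1 = {ABDEF} nor all of R2 = {CD}, so the common attributes are not a superkey of either fragment. The join is lossy.

No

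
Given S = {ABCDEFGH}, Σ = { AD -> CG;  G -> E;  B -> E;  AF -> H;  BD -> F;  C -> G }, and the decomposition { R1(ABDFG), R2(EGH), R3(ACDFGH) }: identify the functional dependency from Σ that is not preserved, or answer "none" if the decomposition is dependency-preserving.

Check B → E: no single fragment contains all of {BE}, and the restricted closure of {B} across the fragments never reaches {E}.
AD → CG is preserved.
G → E is preserved.
AF → H is preserved.
BD → F is preserved.
C → G is preserved.

B -> E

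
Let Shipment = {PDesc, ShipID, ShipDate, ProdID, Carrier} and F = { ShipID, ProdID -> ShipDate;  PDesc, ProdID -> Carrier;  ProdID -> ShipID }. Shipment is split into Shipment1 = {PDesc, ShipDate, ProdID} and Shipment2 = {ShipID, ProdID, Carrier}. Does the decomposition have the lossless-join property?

Common attributes: Shipment1 ∩ Shipment2 = {ProdID}.
Closure of {ProdID}: ProdID → ShipID applies, adding ShipID; ShipID, ProdID → ShipDate applies, adding ShipDate. So (ProdID)⁺ = {ShipID, ShipDate, ProdID}.
The closure contains neither all of Shipment1 = {PDesc, ShipDate, ProdID} nor all of Shipment2 = {ShipID, ProdID, Carrier}, so the common attributes are not a superkey of either fragment. The join is lossy.

No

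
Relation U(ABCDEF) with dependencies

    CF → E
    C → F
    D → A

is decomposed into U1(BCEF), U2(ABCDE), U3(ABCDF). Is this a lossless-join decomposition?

Yes

Chase test. Columns are ABCDEF; row i has aⱼ where attribute j ∈ Ui, else bᵢⱼ.
Initial tableau (one row per fragment):
  row 1: b11 a2 a3 b14 a5 a6
  row 2: a1 a2 a3 a4 a5 b26
  row 3: a1 a2 a3 a4 b35 a6
Rows 1 and 3 agree on CF; apply CF→E and equate their E entries.
Rows 1 and 2 agree on C; apply C→F and equate their F entries.
Row 2 is now all distinguished symbols — the join is lossless.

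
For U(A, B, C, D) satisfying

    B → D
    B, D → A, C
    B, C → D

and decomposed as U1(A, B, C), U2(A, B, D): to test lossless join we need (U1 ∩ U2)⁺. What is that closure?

U1 ∩ U2 = {A, B}.
B → D applies, adding D
B, D → A, C applies, adding C
Closure: {A, B, C, D}.

A, B, C, D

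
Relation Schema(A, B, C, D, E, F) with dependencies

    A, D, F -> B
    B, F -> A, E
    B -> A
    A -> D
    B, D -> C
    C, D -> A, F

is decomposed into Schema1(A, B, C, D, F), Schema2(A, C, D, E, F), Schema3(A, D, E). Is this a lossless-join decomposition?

Yes

Chase test. Columns are A, B, C, D, E, F; row i has aⱼ where attribute j ∈ Schemai, else bᵢⱼ.
Initial tableau (one row per fragment):
  row 1: a1 a2 a3 a4 b15 a6
  row 2: a1 b22 a3 a4 a5 a6
  row 3: a1 b32 b33 a4 a5 b36
Rows 1 and 2 agree on A, D, F; apply A, D, F→B and equate their B entries.
Rows 1 and 2 agree on B, F; apply B, F→A, E and equate their A, E entries.
Row 1 is now all distinguished symbols — the join is lossless.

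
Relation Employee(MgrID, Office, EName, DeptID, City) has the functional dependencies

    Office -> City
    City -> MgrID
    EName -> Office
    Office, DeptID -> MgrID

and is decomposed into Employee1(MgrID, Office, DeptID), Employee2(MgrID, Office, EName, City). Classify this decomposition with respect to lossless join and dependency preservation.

lossy but dependency-preserving

Lossless test: (MgrID, Office)⁺ = {MgrID, Office, City}, which is a superkey of neither fragment — lossy.
Dependency preservation: every FD's attributes lie within a single fragment, so each can be enforced locally — preserved.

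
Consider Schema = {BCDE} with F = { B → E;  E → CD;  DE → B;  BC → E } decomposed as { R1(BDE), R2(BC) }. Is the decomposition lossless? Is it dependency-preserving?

Lossless test: (B)⁺ = {BCDE}, which contains all of one fragment — lossless.
Dependency preservation: E → CD; BC → E are not contained in any single fragment, but the restricted closure of each left-hand side across the fragments still reaches the right-hand side; the remaining FDs each lie inside some fragment. All dependencies are preserved.

lossless and dependency-preserving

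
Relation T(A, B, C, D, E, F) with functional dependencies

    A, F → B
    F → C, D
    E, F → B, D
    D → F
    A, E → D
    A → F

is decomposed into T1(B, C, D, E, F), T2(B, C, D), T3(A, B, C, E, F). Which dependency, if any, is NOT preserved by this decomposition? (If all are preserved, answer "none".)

none

A, F → B lies within T3.
F → C, D lies within T1.
E, F → B, D lies within T1.
D → F lies within T1.
A, E → D: restricted closure across fragments reaches D.
A → F lies within T3.
Every dependency is enforceable on the fragments, so the decomposition is dependency-preserving.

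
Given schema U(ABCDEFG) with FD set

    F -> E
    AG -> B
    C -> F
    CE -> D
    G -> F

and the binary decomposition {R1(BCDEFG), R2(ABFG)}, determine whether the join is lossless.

Common attributes: R1 ∩ R2 = {BFG}.
Closure of {BFG}: F → E applies, adding E. So (BFG)⁺ = {BEFG}.
The closure contains neither all of R1 = {BCDEFG} nor all of R2 = {ABFG}, so the common attributes are not a superkey of either fragment. The join is lossy.

No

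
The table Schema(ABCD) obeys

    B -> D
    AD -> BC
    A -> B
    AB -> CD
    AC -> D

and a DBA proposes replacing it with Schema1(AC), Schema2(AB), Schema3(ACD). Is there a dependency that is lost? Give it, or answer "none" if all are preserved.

Check B → D: no single fragment contains all of {BD}, and the restricted closure of {B} across the fragments never reaches {D}.
AD → BC is preserved.
A → B is preserved.
AB → CD is preserved.
AC → D is preserved.

B -> D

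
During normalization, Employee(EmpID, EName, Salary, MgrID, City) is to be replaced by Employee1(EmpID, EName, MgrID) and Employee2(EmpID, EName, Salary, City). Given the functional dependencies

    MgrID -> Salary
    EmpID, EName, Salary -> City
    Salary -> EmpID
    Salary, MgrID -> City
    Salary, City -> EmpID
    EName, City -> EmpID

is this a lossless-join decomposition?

Common attributes: Employee1 ∩ Employee2 = {EmpID, EName}.
No dependency enlarges {EmpID, EName}, so (EmpID, EName)⁺ = {EmpID, EName}.
The closure contains neither all of Employee1 = {EmpID, EName, MgrID} nor all of Employee2 = {EmpID, EName, Salary, City}, so the common attributes are not a superkey of either fragment. The join is lossy.

No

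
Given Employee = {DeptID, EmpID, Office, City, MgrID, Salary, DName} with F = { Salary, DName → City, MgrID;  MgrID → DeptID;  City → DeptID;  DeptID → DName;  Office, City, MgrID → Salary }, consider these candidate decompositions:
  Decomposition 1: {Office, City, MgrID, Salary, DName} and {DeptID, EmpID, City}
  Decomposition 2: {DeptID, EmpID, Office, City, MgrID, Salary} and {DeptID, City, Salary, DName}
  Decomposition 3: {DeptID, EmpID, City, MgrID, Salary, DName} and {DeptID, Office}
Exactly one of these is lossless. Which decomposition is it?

Decomposition 1: common = {City}, closure = {DeptID, City, DName} → lossy.
Decomposition 2: common = {DeptID, City, Salary}, closure = {DeptID, City, MgrID, Salary, DName} → lossless.
Decomposition 3: common = {DeptID}, closure = {DeptID, DName} → lossy.

Decomposition 2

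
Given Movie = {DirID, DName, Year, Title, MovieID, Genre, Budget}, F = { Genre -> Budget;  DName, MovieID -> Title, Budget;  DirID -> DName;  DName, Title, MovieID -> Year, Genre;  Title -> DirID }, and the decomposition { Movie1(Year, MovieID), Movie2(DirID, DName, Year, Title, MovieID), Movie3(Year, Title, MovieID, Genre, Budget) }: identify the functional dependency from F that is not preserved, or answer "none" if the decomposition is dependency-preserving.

none

Genre → Budget lies within Movie3.
DName, MovieID → Title, Budget: restricted closure across fragments reaches Title, Budget.
DirID → DName lies within Movie2.
DName, Title, MovieID → Year, Genre: restricted closure across fragments reaches Year, Genre.
Title → DirID lies within Movie2.
Every dependency is enforceable on the fragments, so the decomposition is dependency-preserving.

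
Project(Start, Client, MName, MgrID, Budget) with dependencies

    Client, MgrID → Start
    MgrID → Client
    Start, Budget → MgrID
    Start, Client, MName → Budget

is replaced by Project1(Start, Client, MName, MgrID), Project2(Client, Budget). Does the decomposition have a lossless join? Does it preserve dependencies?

lossy and not dependency-preserving

Lossless test: (Client)⁺ = {Client}, which is a superkey of neither fragment — lossy.
Dependency preservation: the restricted closure of {Start, Budget} across the fragments never reaches {MgrID}, so Start, Budget → MgrID cannot be enforced without a join — not preserved.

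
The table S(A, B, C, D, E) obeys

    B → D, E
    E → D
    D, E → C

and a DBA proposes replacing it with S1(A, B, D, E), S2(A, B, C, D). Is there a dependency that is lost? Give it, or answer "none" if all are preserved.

D, E → C

Check D, E → C: no single fragment contains all of {C, D, E}, and the restricted closure of {D, E} across the fragments never reaches {C}.
B → D, E is preserved.
E → D is preserved.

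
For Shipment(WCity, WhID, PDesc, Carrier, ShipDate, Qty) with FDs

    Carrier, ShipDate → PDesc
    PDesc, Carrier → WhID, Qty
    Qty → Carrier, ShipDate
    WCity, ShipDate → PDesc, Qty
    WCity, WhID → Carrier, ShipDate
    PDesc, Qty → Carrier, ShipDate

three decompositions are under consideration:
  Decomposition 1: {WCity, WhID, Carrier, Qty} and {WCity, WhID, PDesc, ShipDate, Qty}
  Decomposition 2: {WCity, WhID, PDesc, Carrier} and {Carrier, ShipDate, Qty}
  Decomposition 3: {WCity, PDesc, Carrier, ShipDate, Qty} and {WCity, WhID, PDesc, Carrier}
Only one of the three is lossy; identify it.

Decomposition 2

Decomposition 1: common = {WCity, WhID, Qty}, closure = {WCity, WhID, PDesc, Carrier, ShipDate, Qty} → lossless.
Decomposition 2: common = {Carrier}, closure = {Carrier} → lossy.
Decomposition 3: common = {WCity, PDesc, Carrier}, closure = {WCity, WhID, PDesc, Carrier, ShipDate, Qty} → lossless.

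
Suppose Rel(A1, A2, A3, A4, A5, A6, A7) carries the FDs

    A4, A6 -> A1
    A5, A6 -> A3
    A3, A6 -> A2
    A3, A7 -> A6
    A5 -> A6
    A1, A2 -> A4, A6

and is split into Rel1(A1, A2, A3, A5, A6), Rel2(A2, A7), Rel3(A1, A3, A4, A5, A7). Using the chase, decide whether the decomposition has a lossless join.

Chase test. Columns are A1, A2, A3, A4, A5, A6, A7; row i has aⱼ where attribute j ∈ Reli, else bᵢⱼ.
Initial tableau (one row per fragment):
  row 1: a1 a2 a3 b14 a5 a6 b17
  row 2: b21 a2 b23 b24 b25 b26 a7
  row 3: a1 b32 a3 a4 a5 b36 a7
Rows 1 and 3 agree on A5; apply A5→A6 and equate their A6 entries.
Rows 1 and 3 agree on A3, A6; apply A3, A6→A2 and equate their A2 entries.
Rows 1 and 3 agree on A1, A2; apply A1, A2→A4, A6 and equate their A4, A6 entries.
Row 3 is now all distinguished symbols — the join is lossless.

Yes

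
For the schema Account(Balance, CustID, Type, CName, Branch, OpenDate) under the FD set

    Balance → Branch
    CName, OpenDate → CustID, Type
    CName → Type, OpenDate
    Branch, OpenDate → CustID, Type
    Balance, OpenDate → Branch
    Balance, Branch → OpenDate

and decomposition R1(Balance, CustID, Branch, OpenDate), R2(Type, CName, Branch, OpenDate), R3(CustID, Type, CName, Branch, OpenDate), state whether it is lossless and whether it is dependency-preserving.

lossy but dependency-preserving

Lossless test (chase): Rows 2 and 3 agree on CName, OpenDate; apply CName, OpenDate→CustID, Type and equate their CustID, Type entries. Rows 1 and 2 agree on Branch, OpenDate; apply Branch, OpenDate→CustID, Type and equate their CustID, Type entries. No row becomes fully distinguished — the join is lossy.
Dependency preservation: every FD's attributes lie within a single fragment, so each can be enforced locally — preserved.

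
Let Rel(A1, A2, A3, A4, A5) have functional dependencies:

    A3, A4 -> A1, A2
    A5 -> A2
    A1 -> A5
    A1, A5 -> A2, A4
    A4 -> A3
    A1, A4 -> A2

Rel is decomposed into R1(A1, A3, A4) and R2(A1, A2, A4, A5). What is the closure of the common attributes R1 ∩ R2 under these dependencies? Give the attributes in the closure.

A1, A2, A3, A4, A5

R1 ∩ R2 = {A1, A4}.
A1 → A5 applies, adding A5
A1, A5 → A2, A4 applies, adding A2
A4 → A3 applies, adding A3
Closure: {A1, A2, A3, A4, A5}.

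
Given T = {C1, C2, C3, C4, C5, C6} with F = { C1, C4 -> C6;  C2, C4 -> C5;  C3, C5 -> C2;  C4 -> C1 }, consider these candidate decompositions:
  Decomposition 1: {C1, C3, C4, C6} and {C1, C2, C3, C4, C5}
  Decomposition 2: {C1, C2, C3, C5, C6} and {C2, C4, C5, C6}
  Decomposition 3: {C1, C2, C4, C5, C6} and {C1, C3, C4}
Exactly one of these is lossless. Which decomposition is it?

Decomposition 1

Decomposition 1: common = {C1, C3, C4}, closure = {C1, C3, C4, C6} → lossless.
Decomposition 2: common = {C2, C5, C6}, closure = {C2, C5, C6} → lossy.
Decomposition 3: common = {C1, C4}, closure = {C1, C4, C6} → lossy.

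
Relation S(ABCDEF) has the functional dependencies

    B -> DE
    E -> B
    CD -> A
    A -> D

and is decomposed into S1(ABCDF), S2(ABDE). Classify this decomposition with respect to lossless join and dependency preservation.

Lossless test: (ABD)⁺ = {ABDE}, which contains all of one fragment — lossless.
Dependency preservation: every FD's attributes lie within a single fragment, so each can be enforced locally — preserved.

lossless and dependency-preserving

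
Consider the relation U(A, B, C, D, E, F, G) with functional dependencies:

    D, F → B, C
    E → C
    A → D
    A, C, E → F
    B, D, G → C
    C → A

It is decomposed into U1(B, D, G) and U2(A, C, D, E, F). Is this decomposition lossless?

No

Common attributes: U1 ∩ U2 = {D}.
No dependency enlarges {D}, so (D)⁺ = {D}.
The closure contains neither all of U1 = {B, D, G} nor all of U2 = {A, C, D, E, F}, so the common attributes are not a superkey of either fragment. The join is lossy.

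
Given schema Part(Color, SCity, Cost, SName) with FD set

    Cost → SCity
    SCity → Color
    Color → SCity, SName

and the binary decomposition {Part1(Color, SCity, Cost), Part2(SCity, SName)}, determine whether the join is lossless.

Yes

Common attributes: Part1 ∩ Part2 = {SCity}.
Closure of {SCity}: SCity → Color applies, adding Color; Color → SCity, SName applies, adding SName. So (SCity)⁺ = {Color, SCity, SName}.
This closure contains every attribute of Part2, so Part1 ∩ Part2 → Part2. The join is lossless.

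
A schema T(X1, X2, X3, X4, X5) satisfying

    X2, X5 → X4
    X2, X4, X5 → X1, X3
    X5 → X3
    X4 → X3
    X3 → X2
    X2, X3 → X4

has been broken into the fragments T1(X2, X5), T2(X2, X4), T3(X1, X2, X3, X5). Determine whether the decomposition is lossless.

Chase test. Columns are X1, X2, X3, X4, X5; row i has aⱼ where attribute j ∈ Ti, else bᵢⱼ.
Initial tableau (one row per fragment):
  row 1: b11 a2 b13 b14 a5
  row 2: b21 a2 b23 a4 b25
  row 3: a1 a2 a3 b34 a5
Rows 1 and 3 agree on X2, X5; apply X2, X5→X4 and equate their X4 entries.
Rows 1 and 3 agree on X2, X4, X5; apply X2, X4, X5→X1, X3 and equate their X1, X3 entries.
No row becomes fully distinguished — the join is lossy.

No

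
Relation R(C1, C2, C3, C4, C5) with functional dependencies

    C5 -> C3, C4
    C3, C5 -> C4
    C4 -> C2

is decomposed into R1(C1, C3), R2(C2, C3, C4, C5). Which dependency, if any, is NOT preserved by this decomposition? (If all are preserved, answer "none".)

C5 → C3, C4 lies within R2.
C3, C5 → C4 lies within R2.
C4 → C2 lies within R2.
Every dependency is enforceable on the fragments, so the decomposition is dependency-preserving.

none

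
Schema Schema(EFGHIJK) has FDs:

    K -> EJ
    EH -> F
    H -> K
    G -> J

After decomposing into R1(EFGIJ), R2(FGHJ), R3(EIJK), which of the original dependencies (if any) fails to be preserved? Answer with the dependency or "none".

H -> K

Check H → K: no single fragment contains all of {HK}, and the restricted closure of {H} across the fragments never reaches {K}.
K → EJ is preserved.
EH → F is preserved.
G → J is preserved.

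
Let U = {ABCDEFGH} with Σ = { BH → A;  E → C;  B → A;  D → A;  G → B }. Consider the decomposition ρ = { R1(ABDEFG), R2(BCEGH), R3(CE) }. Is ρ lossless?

Chase test. Columns are ABCDEFGH; row i has aⱼ where attribute j ∈ Ri, else bᵢⱼ.
Initial tableau (one row per fragment):
  row 1: a1 a2 b13 a4 a5 a6 a7 b18
  row 2: b21 a2 a3 b24 a5 b26 a7 a8
  row 3: b31 b32 a3 b34 a5 b36 b37 b38
Rows 1 and 2 agree on E; apply E→C and equate their C entries.
Rows 1 and 2 agree on B; apply B→A and equate their A entries.
No row becomes fully distinguished — the join is lossy.

No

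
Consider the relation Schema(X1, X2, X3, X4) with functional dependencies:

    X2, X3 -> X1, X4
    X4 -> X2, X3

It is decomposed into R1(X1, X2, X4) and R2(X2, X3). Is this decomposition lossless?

No

Common attributes: R1 ∩ R2 = {X2}.
No dependency enlarges {X2}, so (X2)⁺ = {X2}.
The closure contains neither all of R1 = {X1, X2, X4} nor all of R2 = {X2, X3}, so the common attributes are not a superkey of either fragment. The join is lossy.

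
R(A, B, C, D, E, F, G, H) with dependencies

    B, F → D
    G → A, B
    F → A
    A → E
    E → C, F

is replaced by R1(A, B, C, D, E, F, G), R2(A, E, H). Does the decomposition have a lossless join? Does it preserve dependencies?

lossy but dependency-preserving

Lossless test: (A, E)⁺ = {A, C, E, F}, which is a superkey of neither fragment — lossy.
Dependency preservation: every FD's attributes lie within a single fragment, so each can be enforced locally — preserved.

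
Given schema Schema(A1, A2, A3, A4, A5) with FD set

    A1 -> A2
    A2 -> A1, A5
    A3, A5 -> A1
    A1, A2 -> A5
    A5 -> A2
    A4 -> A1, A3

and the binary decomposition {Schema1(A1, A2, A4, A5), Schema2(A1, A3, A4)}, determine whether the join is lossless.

Common attributes: Schema1 ∩ Schema2 = {A1, A4}.
Closure of {A1, A4}: A1 → A2 applies, adding A2; A2 → A1, A5 applies, adding A5; A4 → A1, A3 applies, adding A3. So (A1, A4)⁺ = {A1, A2, A3, A4, A5}.
This closure contains every attribute of Schema1, so Schema1 ∩ Schema2 → Schema1. The join is lossless.

Yes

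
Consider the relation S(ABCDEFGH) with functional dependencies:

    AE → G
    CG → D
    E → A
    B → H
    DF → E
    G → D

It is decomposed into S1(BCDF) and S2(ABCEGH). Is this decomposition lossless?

Common attributes: S1 ∩ S2 = {BC}.
Closure of {BC}: B → H applies, adding H. So (BC)⁺ = {BCH}.
The closure contains neither all of S1 = {BCDF} nor all of S2 = {ABCEGH}, so the common attributes are not a superkey of either fragment. The join is lossy.

No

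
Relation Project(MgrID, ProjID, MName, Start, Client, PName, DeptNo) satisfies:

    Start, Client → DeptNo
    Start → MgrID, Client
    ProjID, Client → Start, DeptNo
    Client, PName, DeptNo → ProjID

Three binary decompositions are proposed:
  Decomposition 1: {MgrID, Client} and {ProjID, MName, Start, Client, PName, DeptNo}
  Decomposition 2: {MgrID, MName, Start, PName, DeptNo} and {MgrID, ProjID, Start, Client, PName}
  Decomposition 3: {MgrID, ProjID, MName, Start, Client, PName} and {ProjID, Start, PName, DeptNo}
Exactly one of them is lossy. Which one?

Decomposition 1: common = {Client}, closure = {Client} → lossy.
Decomposition 2: common = {MgrID, Start, PName}, closure = {MgrID, ProjID, Start, Client, PName, DeptNo} → lossless.
Decomposition 3: common = {ProjID, Start, PName}, closure = {MgrID, ProjID, Start, Client, PName, DeptNo} → lossless.

Decomposition 1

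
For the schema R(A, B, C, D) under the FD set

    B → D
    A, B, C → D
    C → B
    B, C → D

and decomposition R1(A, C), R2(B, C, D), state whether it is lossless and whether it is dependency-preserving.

lossless and dependency-preserving

Lossless test: (C)⁺ = {B, C, D}, which contains all of one fragment — lossless.
Dependency preservation: A, B, C → D is not contained in any single fragment, but the restricted closure of its left-hand side across the fragments still reaches the right-hand side; the remaining FDs each lie inside some fragment. All dependencies are preserved.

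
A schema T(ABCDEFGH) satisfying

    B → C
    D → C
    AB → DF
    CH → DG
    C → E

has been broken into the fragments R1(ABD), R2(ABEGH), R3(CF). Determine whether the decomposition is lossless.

Chase test. Columns are ABCDEFGH; row i has aⱼ where attribute j ∈ Ri, else bᵢⱼ.
Initial tableau (one row per fragment):
  row 1: a1 a2 b13 a4 b15 b16 b17 b18
  row 2: a1 a2 b23 b24 a5 b26 a7 a8
  row 3: b31 b32 a3 b34 b35 a6 b37 b38
Rows 1 and 2 agree on B; apply B→C and equate their C entries.
Rows 1 and 2 agree on AB; apply AB→DF and equate their DF entries.
Rows 1 and 2 agree on C; apply C→E and equate their E entries.
No row becomes fully distinguished — the join is lossy.

No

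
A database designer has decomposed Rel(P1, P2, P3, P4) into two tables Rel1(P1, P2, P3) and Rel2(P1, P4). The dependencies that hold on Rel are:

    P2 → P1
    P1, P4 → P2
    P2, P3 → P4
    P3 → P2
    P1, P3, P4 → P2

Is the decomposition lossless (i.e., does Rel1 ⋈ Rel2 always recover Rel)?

No

Common attributes: Rel1 ∩ Rel2 = {P1}.
No dependency enlarges {P1}, so (P1)⁺ = {P1}.
The closure contains neither all of Rel1 = {P1, P2, P3} nor all of Rel2 = {P1, P4}, so the common attributes are not a superkey of either fragment. The join is lossy.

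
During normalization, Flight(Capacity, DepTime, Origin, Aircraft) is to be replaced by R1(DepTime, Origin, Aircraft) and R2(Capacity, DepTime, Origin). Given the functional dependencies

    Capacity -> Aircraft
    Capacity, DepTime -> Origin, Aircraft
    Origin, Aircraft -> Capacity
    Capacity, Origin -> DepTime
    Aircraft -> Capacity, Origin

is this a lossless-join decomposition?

Common attributes: R1 ∩ R2 = {DepTime, Origin}.
No dependency enlarges {DepTime, Origin}, so (DepTime, Origin)⁺ = {DepTime, Origin}.
The closure contains neither all of R1 = {DepTime, Origin, Aircraft} nor all of R2 = {Capacity, DepTime, Origin}, so the common attributes are not a superkey of either fragment. The join is lossy.

No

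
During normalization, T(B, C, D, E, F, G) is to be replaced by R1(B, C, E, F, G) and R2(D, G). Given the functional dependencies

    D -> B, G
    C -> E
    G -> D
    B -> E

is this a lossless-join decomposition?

Common attributes: R1 ∩ R2 = {G}.
Closure of {G}: G → D applies, adding D; D → B, G applies, adding B; B → E applies, adding E. So (G)⁺ = {B, D, E, G}.
This closure contains every attribute of R2, so R1 ∩ R2 → R2. The join is lossless.

Yes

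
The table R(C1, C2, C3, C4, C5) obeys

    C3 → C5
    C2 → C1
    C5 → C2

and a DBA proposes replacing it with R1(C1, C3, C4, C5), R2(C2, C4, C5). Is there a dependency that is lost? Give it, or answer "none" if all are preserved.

Check C2 → C1: no single fragment contains all of {C1, C2}, and the restricted closure of {C2} across the fragments never reaches {C1}.
C3 → C5 is preserved.
C5 → C2 is preserved.

C2 → C1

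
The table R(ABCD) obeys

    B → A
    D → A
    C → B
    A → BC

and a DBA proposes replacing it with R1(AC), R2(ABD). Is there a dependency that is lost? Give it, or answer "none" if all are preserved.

B → A lies within R2.
D → A lies within R2.
C → B: restricted closure across fragments reaches B.
A → BC: restricted closure across fragments reaches BC.
Every dependency is enforceable on the fragments, so the decomposition is dependency-preserving.

none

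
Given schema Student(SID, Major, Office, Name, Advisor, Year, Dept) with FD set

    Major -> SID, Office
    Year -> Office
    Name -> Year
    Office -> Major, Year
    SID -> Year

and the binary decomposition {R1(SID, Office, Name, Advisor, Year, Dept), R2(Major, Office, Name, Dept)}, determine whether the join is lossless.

Common attributes: R1 ∩ R2 = {Office, Name, Dept}.
Closure of {Office, Name, Dept}: Name → Year applies, adding Year; Office → Major, Year applies, adding Major; Major → SID, Office applies, adding SID. So (Office, Name, Dept)⁺ = {SID, Major, Office, Name, Year, Dept}.
This closure contains every attribute of R2, so R1 ∩ R2 → R2. The join is lossless.

Yes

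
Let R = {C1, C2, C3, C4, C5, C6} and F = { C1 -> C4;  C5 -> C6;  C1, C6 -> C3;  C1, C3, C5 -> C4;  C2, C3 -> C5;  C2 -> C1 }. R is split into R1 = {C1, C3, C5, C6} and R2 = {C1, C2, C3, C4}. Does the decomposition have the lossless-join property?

Common attributes: R1 ∩ R2 = {C1, C3}.
Closure of {C1, C3}: C1 → C4 applies, adding C4. So (C1, C3)⁺ = {C1, C3, C4}.
The closure contains neither all of R1 = {C1, C3, C5, C6} nor all of R2 = {C1, C2, C3, C4}, so the common attributes are not a superkey of either fragment. The join is lossy.

No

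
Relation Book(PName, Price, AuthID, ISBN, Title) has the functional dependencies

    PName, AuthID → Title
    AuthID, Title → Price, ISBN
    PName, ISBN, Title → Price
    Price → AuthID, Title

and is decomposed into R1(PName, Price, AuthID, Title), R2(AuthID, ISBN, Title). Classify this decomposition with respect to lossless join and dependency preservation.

lossless but not dependency-preserving

Lossless test: (AuthID, Title)⁺ = {Price, AuthID, ISBN, Title}, which contains all of one fragment — lossless.
Dependency preservation: the restricted closure of {PName, ISBN, Title} across the fragments never reaches {Price}, so PName, ISBN, Title → Price cannot be enforced without a join — not preserved.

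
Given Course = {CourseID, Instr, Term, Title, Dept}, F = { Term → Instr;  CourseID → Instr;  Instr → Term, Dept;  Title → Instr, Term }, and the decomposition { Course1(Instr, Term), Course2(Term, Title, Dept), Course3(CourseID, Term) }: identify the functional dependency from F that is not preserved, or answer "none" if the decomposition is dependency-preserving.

Term → Instr lies within Course1.
CourseID → Instr: restricted closure across fragments reaches Instr.
Instr → Term, Dept: restricted closure across fragments reaches Term, Dept.
Title → Instr, Term: restricted closure across fragments reaches Instr, Term.
Every dependency is enforceable on the fragments, so the decomposition is dependency-preserving.

none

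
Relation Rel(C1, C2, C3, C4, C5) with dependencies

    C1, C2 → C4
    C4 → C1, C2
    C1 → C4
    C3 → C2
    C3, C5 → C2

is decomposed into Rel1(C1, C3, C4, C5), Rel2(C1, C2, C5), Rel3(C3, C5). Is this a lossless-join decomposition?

Chase test. Columns are C1, C2, C3, C4, C5; row i has aⱼ where attribute j ∈ Reli, else bᵢⱼ.
Initial tableau (one row per fragment):
  row 1: a1 b12 a3 a4 a5
  row 2: a1 a2 b23 b24 a5
  row 3: b31 b32 a3 b34 a5
Rows 1 and 2 agree on C1; apply C1→C4 and equate their C4 entries.
Rows 1 and 3 agree on C3; apply C3→C2 and equate their C2 entries.
Rows 1 and 2 agree on C4; apply C4→C1, C2 and equate their C1, C2 entries.
Row 1 is now all distinguished symbols — the join is lossless.

Yes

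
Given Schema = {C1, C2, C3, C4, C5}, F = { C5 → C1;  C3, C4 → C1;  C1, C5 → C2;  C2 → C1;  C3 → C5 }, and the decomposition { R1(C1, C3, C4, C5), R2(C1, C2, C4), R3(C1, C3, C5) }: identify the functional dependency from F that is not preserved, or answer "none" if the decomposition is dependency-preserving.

Check C1, C5 → C2: no single fragment contains all of {C1, C2, C5}, and the restricted closure of {C1, C5} across the fragments never reaches {C2}.
C5 → C1 is preserved.
C3, C4 → C1 is preserved.
C2 → C1 is preserved.
C3 → C5 is preserved.

C1, C5 → C2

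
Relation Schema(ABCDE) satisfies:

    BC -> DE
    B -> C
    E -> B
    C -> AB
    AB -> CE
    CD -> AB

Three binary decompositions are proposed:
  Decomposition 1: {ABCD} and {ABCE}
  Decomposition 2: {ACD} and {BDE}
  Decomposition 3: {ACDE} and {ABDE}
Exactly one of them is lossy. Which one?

Decomposition 2

Decomposition 1: common = {ABC}, closure = {ABCDE} → lossless.
Decomposition 2: common = {D}, closure = {D} → lossy.
Decomposition 3: common = {ADE}, closure = {ABCDE} → lossless.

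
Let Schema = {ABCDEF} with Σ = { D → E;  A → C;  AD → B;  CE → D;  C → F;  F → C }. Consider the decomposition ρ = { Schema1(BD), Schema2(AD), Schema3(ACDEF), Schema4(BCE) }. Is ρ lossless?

No

Chase test. Columns are ABCDEF; row i has aⱼ where attribute j ∈ Schemai, else bᵢⱼ.
Initial tableau (one row per fragment):
  row 1: b11 a2 b13 a4 b15 b16
  row 2: a1 b22 b23 a4 b25 b26
  row 3: a1 b32 a3 a4 a5 a6
  row 4: b41 a2 a3 b44 a5 b46
Rows 1 and 2 agree on D; apply D→E and equate their E entries.
Rows 1 and 3 agree on D; apply D→E and equate their E entries.
Rows 2 and 3 agree on A; apply A→C and equate their C entries.
Rows 2 and 3 agree on AD; apply AD→B and equate their B entries.
Rows 2 and 4 agree on CE; apply CE→D and equate their D entries.
Rows 2 and 3 agree on C; apply C→F and equate their F entries.
Rows 2 and 4 agree on C; apply C→F and equate their F entries.
No row becomes fully distinguished — the join is lossy.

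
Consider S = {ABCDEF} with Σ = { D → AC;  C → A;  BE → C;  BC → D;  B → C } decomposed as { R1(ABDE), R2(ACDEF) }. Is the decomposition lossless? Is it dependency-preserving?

Lossless test: (ADE)⁺ = {ACDE}, which is a superkey of neither fragment — lossy.
Dependency preservation: BE → C; BC → D; B → C are not contained in any single fragment, but the restricted closure of each left-hand side across the fragments still reaches the right-hand side; the remaining FDs each lie inside some fragment. All dependencies are preserved.

lossy but dependency-preserving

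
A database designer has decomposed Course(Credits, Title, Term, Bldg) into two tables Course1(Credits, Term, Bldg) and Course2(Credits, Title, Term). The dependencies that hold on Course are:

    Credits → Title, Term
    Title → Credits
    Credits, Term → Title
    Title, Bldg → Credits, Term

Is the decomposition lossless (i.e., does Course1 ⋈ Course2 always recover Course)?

Yes

Common attributes: Course1 ∩ Course2 = {Credits, Term}.
Closure of {Credits, Term}: Credits → Title, Term applies, adding Title. So (Credits, Term)⁺ = {Credits, Title, Term}.
This closure contains every attribute of Course2, so Course1 ∩ Course2 → Course2. The join is lossless.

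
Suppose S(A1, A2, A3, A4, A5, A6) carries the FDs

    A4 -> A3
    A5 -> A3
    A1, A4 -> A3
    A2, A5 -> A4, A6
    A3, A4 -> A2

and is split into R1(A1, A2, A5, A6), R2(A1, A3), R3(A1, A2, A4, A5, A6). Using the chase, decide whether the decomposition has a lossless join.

Chase test. Columns are A1, A2, A3, A4, A5, A6; row i has aⱼ where attribute j ∈ Ri, else bᵢⱼ.
Initial tableau (one row per fragment):
  row 1: a1 a2 b13 b14 a5 a6
  row 2: a1 b22 a3 b24 b25 b26
  row 3: a1 a2 b33 a4 a5 a6
Rows 1 and 3 agree on A5; apply A5→A3 and equate their A3 entries.
Rows 1 and 3 agree on A2, A5; apply A2, A5→A4, A6 and equate their A4, A6 entries.
No row becomes fully distinguished — the join is lossy.

No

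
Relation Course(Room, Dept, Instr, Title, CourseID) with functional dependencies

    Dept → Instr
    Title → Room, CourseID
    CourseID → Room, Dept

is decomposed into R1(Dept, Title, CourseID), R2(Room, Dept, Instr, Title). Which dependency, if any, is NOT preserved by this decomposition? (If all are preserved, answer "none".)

Check CourseID → Room, Dept: no single fragment contains all of {Room, Dept, CourseID}, and the restricted closure of {CourseID} across the fragments never reaches {Room, Dept}.
Dept → Instr is preserved.
Title → Room, CourseID is preserved.

CourseID → Room, Dept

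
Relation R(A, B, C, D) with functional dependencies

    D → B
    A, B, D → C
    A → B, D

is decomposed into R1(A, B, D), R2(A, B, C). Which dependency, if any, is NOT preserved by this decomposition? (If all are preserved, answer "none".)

D → B lies within R1.
A, B, D → C: restricted closure across fragments reaches C.
A → B, D lies within R1.
Every dependency is enforceable on the fragments, so the decomposition is dependency-preserving.

none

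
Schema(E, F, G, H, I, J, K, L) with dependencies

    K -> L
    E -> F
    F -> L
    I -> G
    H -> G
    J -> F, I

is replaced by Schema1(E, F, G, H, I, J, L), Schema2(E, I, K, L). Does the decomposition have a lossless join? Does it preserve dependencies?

lossy but dependency-preserving

Lossless test: (E, I, L)⁺ = {E, F, G, I, L}, which is a superkey of neither fragment — lossy.
Dependency preservation: every FD's attributes lie within a single fragment, so each can be enforced locally — preserved.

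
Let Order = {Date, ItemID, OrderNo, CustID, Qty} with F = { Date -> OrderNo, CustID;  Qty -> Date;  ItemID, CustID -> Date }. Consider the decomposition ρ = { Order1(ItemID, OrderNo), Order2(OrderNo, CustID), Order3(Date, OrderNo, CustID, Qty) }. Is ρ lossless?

Chase test. Columns are Date, ItemID, OrderNo, CustID, Qty; row i has aⱼ where attribute j ∈ Orderi, else bᵢⱼ.
Initial tableau (one row per fragment):
  row 1: b11 a2 a3 b14 b15
  row 2: b21 b22 a3 a4 b25
  row 3: a1 b32 a3 a4 a5
No row becomes fully distinguished — the join is lossy.

No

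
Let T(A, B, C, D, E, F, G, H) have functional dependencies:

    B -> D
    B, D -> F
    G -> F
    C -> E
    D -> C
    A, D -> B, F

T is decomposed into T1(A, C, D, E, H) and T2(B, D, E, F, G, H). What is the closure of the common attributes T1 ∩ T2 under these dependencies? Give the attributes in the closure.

C, D, E, H

T1 ∩ T2 = {D, E, H}.
D → C applies, adding C
Closure: {C, D, E, H}.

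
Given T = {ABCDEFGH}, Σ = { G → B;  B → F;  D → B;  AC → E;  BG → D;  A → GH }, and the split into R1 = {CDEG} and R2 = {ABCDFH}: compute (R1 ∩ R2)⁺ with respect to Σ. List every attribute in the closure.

BCDF

R1 ∩ R2 = {CD}.
D → B applies, adding B
B → F applies, adding F
Closure: {BCDF}.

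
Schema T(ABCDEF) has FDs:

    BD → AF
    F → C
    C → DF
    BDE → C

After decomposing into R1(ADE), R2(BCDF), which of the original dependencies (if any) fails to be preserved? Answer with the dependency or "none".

Check BD → AF: no single fragment contains all of {ABDF}, and the restricted closure of {BD} across the fragments never reaches {AF}.
F → C is preserved.
C → DF is preserved.
BDE → C is preserved.

BD → AF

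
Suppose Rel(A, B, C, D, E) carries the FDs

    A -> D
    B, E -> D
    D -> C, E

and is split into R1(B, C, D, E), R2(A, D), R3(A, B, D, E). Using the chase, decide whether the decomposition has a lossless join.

Chase test. Columns are A, B, C, D, E; row i has aⱼ where attribute j ∈ Ri, else bᵢⱼ.
Initial tableau (one row per fragment):
  row 1: b11 a2 a3 a4 a5
  row 2: a1 b22 b23 a4 b25
  row 3: a1 a2 b33 a4 a5
Rows 1 and 2 agree on D; apply D→C, E and equate their C, E entries.
Rows 1 and 3 agree on D; apply D→C, E and equate their C, E entries.
Row 3 is now all distinguished symbols — the join is lossless.

Yes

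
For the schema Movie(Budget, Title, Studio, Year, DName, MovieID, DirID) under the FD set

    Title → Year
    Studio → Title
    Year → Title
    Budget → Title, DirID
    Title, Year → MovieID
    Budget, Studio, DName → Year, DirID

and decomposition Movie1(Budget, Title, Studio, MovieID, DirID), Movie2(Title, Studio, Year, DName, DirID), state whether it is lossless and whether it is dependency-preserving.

Lossless test: (Title, Studio, DirID)⁺ = {Title, Studio, Year, MovieID, DirID}, which is a superkey of neither fragment — lossy.
Dependency preservation: Title, Year → MovieID; Budget, Studio, DName → Year, DirID are not contained in any single fragment, but the restricted closure of each left-hand side across the fragments still reaches the right-hand side; the remaining FDs each lie inside some fragment. All dependencies are preserved.

lossy but dependency-preserving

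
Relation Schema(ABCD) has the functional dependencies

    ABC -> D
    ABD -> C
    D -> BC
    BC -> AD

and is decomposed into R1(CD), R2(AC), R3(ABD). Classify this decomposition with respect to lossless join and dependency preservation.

Lossless test (chase): Rows 1 and 3 agree on D; apply D→BC and equate their BC entries. Rows 1 and 3 agree on BC; apply BC→AD and equate their AD entries. Row 1 is now all distinguished symbols — the join is lossless.
Dependency preservation: the restricted closure of {ABC} across the fragments never reaches {D}, so ABC → D cannot be enforced without a join — not preserved.

lossless but not dependency-preserving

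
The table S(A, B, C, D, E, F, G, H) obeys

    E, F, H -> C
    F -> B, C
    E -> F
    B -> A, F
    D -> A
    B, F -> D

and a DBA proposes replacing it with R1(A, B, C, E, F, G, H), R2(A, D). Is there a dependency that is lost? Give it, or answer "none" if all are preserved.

B, F -> D

Check B, F → D: no single fragment contains all of {B, D, F}, and the restricted closure of {B, F} across the fragments never reaches {D}.
E, F, H → C is preserved.
F → B, C is preserved.
E → F is preserved.
B → A, F is preserved.
D → A is preserved.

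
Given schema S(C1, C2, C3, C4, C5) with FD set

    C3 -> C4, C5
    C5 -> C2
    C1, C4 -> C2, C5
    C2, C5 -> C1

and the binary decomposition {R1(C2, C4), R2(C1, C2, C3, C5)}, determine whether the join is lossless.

Common attributes: R1 ∩ R2 = {C2}.
No dependency enlarges {C2}, so (C2)⁺ = {C2}.
The closure contains neither all of R1 = {C2, C4} nor all of R2 = {C1, C2, C3, C5}, so the common attributes are not a superkey of either fragment. The join is lossy.

No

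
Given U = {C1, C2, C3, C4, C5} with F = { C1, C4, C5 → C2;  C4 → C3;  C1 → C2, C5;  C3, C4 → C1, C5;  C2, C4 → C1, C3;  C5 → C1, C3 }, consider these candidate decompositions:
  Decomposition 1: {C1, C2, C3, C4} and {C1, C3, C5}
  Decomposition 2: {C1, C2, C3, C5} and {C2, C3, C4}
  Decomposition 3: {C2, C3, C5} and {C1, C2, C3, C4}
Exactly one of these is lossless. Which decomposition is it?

Decomposition 1: common = {C1, C3}, closure = {C1, C2, C3, C5} → lossless.
Decomposition 2: common = {C2, C3}, closure = {C2, C3} → lossy.
Decomposition 3: common = {C2, C3}, closure = {C2, C3} → lossy.

Decomposition 1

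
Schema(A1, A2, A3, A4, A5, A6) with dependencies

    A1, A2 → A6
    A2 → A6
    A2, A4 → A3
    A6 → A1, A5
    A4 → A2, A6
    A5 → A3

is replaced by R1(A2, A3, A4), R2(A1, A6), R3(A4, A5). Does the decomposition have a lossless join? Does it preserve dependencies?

Lossless test (chase): Rows 1 and 3 agree on A4; apply A4→A2, A6 and equate their A2, A6 entries. Rows 1 and 3 agree on A2, A4; apply A2, A4→A3 and equate their A3 entries. Rows 1 and 3 agree on A6; apply A6→A1, A5 and equate their A1, A5 entries. No row becomes fully distinguished — the join is lossy.
Dependency preservation: the restricted closure of {A1, A2} across the fragments never reaches {A6}, so A1, A2 → A6 cannot be enforced without a join — not preserved.

lossy and not dependency-preserving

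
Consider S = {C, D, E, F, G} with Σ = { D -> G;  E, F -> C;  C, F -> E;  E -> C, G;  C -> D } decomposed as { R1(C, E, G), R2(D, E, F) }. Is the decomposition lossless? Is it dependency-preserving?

lossless but not dependency-preserving

Lossless test: (E)⁺ = {C, D, E, G}, which contains all of one fragment — lossless.
Dependency preservation: the restricted closure of {D} across the fragments never reaches {G}, so D → G cannot be enforced without a join — not preserved.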